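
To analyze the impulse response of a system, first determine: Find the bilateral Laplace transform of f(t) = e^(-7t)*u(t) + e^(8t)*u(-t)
For e^(-7t)*u(t): L=1/(s + 7), Re(s) > -7
For e^(8t)*u(-t): L=-1/(s-8), Re(s) < 8
Combined: F(s)=1/(s + 7) - 1/(s-8), -7 < Re(s) < 8

Answer: 1/(s + 7) - 1/(s-8), ROC: -7 < Re(s) < 8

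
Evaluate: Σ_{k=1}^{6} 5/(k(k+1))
Partial fractions: 5/(k(k + 1))=5/k - 5/(k + 1)
Telescoping sum: 5(1 - 1/7)=5·6/7

Answer: 30/7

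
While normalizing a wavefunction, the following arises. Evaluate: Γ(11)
Γ(n) = (n-1)! for positive integers
Γ(11) = 10! = 3628800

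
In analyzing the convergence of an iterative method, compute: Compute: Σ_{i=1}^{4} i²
Using formula: Σ i^2=n(n+1)(2n+1)/6=4·5·9/6=30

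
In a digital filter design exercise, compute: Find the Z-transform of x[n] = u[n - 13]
Using the time-shift property: Z{u[n-13]}=z^(-13)*z/(z-1)
=z^(-12)/(z-1)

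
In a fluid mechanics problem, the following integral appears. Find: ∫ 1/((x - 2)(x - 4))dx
Partial fractions: 1/((x-2)(x-4))=A/(x-2)+B/(x-4)
A=-1/2, B=1/2
∫ [-1/2· 1/(x-2)+1/2· 1/(x-4)] dx
=(1/2)[ln|x-4| - ln|x-2|]+C

Answer: (1/2)·ln|(x-4)/(x-2)|+C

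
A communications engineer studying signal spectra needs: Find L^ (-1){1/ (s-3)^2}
L^(-1){1/(s-a)^n}=t^(n-1)·e^(at)/(n-1)!
Here a=3, n=2: t^1·e^(3t)/1

Answer: t·e^(3t)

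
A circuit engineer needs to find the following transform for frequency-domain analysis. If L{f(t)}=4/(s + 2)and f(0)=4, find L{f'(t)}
L{f'(t)}=s·F(s) - f(0)=4s/(s + 2) - 4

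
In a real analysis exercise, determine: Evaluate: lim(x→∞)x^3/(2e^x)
Apply L'Hôpital 3 times (∞/∞ each time):
Eventually get 3!/(2e^x) → 0

Answer: 0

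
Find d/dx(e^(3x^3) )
Chain rule: d/dx[e^u]=e^u · u' where u=3x^3
u'=9x^2

Answer: 9x^2·e^(3x^3)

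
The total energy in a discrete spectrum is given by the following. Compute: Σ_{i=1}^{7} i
Using formula: Σ i^1=n(n + 1)/2=7·8/2=28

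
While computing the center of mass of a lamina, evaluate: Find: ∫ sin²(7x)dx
Using identity sin²(u)=(1 - cos(2u))/2:
∫ (1 - cos(14x))/2 dx=x/2 - sin(14x)/28+C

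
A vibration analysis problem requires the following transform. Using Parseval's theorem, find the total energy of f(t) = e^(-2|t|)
Parseval's theorem: E = integral |f(t)|^2 dt = (1/2pi) integral |F(omega)|^2 domega
E = integral_{-inf}^{inf} e^(-4|t|) dt = 2 * integral_0^inf e^(-4t) dt = 2/(2 * 2) = 1/2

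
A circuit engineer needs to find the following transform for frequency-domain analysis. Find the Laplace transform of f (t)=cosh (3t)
L{cosh(at)}=s/(s²-a²)
L{cosh(3t)}=s/(s²-9)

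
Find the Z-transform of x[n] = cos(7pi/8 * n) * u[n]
Z{cos(w0 * n) * u[n]} = z(z - cos(w0))/(z^2-2z * cos(w0)+1)
With w0 = 7pi/8: X(z) = z(z - cos(7pi/8))/(z^2-2z * cos(7pi/8)+1)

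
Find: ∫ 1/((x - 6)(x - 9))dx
Partial fractions: 1/((x-6)(x-9)) = A/(x-6)+B/(x-9)
A = -1/3, B = 1/3
∫ [-1/3· 1/(x-6)+1/3· 1/(x-9)] dx
= (1/3)[ln|x-9| - ln|x-6|]+C

Answer: (1/3)·ln|(x-9)/(x-6)|+C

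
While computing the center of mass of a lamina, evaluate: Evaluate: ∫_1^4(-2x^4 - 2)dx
Step 1: Find antiderivative F(x) = (-2/5)x^5 - 2x
Step 2: F(4) - F(1) = -2088/5 - (-12/5) = -2076/5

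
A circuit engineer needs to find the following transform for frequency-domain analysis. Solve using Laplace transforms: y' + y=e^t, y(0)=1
Take L: sY - 1+Y=1/(s-1)
Y(s+1)=1/(s-1)+1
Y=1/((s-1)(s+1))+1/(s+1)
Partial fractions: 1/((s-1)(s+1))=(1/2)/(s-1) - (1/2)/(s+1)
So Y=(1/2)/(s-1)+(1/2)/(s+1)
Inverse Laplace transform (L^(-1){1/(s-1)}=e^t, L^(-1){1/(s+1)}=e^(-t)):

Answer: y(t)=(1/2)·e^t+(1/2)·e^(-t)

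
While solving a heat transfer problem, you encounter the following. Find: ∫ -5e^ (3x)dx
Since d/dx[e^(3x)]=3e^(3x), we get -5/3 e^(3x)+C

Answer: (-5/3)e^(3x)+C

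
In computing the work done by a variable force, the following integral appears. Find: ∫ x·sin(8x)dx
By parts: u = x, dv = sin(8x) dx
du = dx, v = -cos(8x)/8
= -x·cos(8x)/8 + sin(8x)/8² + C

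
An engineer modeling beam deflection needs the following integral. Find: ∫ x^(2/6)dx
Power rule: ∫ x^(1/3) dx=x^(4/3)/(4/3)+C

Answer: (3/4)·x^(4/3)+C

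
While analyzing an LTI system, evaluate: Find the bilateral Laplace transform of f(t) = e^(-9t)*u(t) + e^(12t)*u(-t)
For e^(-9t)*u(t): L = 1/(s + 9), Re(s) > -9
For e^(12t)*u(-t): L = -1/(s-12), Re(s) < 12
Combined: F(s) = 1/(s + 9) - 1/(s-12), -9 < Re(s) < 12

Answer: 1/(s + 9) - 1/(s-12), ROC: -9 < Re(s) < 12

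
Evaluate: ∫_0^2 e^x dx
Antiderivative: e^x
Evaluate: (e^2 - 1)

Answer: e^2 - 1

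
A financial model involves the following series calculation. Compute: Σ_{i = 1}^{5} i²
Using formula: Σ i^2=n(n+1)(2n+1)/6=5·6·11/6=55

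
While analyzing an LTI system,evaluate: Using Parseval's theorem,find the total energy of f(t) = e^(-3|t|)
Parseval's theorem: E = integral |f(t)|^2 dt = (1/2pi) integral |F(omega)|^2 domega
E = integral_{-inf}^{inf} e^(-6|t|) dt = 2 * integral_0^inf e^(-6t) dt = 2/(2 * 3) = 1/3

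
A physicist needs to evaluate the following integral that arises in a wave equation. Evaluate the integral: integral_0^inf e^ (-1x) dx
integral_0^inf e^(-1x) dx = [-1/1*e^(-1x)]_0^inf
= 0 - (-1/1) = 1/1

Answer: 1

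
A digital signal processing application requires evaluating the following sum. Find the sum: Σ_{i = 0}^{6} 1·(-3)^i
Geometric series: S=a(1 - r^n)/(1 - r)
a=1, r=-3, n=7
S=1(1 + 2187)/4=547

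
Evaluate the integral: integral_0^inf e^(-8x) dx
integral_0^inf e^(-8x) dx=[-1/8*e^(-8x)]_0^inf
=0 - (-1/8)=1/8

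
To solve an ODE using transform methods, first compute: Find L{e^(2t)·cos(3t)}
First shifting: L{e^(at)f(t)}=F(s-a)
L{cos(3t)}=s/(s²+9)
Shift: (s-2)/((s-2)²+9)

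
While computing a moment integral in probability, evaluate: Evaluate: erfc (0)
erfc(x)=1 - erf(x); erfc(0)=1 - erf(0)=1 - 0=1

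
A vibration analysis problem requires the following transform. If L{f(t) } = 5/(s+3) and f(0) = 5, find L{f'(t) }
L{f'(t)}=s·F(s) - f(0)=5s/(s+3)-5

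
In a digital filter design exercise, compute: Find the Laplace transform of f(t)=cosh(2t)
L{cosh(at)} = s/(s²-a²)
L{cosh(2t)} = s/(s²-4)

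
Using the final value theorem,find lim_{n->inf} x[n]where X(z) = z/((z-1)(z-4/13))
Final value theorem: lim x[n] = lim_{z->1} (z-1) * X(z)
(z-1) * X(z) = z/(z-4/13)
As z->1: 1/(1 - 4/13) = 1/(9/13) = 13/9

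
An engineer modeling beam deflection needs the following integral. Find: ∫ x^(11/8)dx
Power rule: ∫ x^(11/8) dx=x^(19/8)/(19/8)+C

Answer: (8/19)·x^(19/8)+C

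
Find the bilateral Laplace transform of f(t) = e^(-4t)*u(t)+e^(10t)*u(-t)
For e^(-4t)*u(t): L=1/(s+4), Re(s) > -4
For e^(10t)*u(-t): L=-1/(s-10), Re(s) < 10
Combined: F(s)=1/(s+4)-1/(s-10), -4 < Re(s) < 10

Answer: 1/(s+4)-1/(s-10), ROC: -4 < Re(s) < 10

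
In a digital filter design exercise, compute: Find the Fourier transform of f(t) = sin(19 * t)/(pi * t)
sin(W * t)/(pi * t) = (W/pi) * sinc(W * t/pi) is the impulse response of the ideal low-pass filter with cutoff W (here W = 19).
Its Fourier transform is a rectangular function:
F(omega) = 1 for |omega| < 19, 0 otherwise

Answer: rect(omega/38) [i.e., 1 for |omega| < 19, 0 otherwise]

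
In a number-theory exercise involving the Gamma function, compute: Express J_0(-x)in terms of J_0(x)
For integer n: J_n(-x)=(-1)^n J_n(x)
With n=0: J_0(-x)=(-1)^0 J_0(x)=J_0(x)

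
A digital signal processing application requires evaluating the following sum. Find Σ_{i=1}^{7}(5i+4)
=5·Σ i+4·7=5·28+28=168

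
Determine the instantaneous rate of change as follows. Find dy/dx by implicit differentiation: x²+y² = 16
Differentiate both sides: 2x + 2y·(dy/dx)=0
Solve: dy/dx=-2x/(2y)=-x/y

Answer: dy/dx=-x/y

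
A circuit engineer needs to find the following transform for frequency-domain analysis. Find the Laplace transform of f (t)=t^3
L{t^n}=n!/s^(n+1)
L{t^3}=3!/s^4=6/s^4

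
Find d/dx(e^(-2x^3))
Chain rule: d/dx[e^u] = e^u · u' where u = -2x^3
u' = -6x^2

Answer: -6x^2·e^(-2x^3)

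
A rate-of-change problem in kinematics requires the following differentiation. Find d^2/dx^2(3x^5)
Apply power rule 2 times:
d^1: 15x^4
d^2: 60x^3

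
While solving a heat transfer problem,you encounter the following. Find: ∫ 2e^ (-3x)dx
Since d/dx[e^(-3x)]=-3e^(-3x), we get -2/3 e^(-3x) + C

Answer: (-2/3)e^(-3x) + C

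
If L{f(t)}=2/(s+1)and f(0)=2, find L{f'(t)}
L{f'(t)}=s·F(s) - f(0)=2s/(s+1)-2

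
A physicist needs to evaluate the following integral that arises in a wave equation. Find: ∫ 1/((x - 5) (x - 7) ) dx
Partial fractions: 1/((x-5)(x-7)) = A/(x-5)+B/(x-7)
A = -1/2, B = 1/2
∫ [-1/2· 1/(x-5)+1/2· 1/(x-7)] dx
= (1/2)[ln|x-7| - ln|x-5|]+C

Answer: (1/2)·ln|(x-7)/(x-5)|+C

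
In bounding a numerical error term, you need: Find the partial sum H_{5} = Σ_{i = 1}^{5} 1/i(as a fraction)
H_5 = 1 + 1/2 + 1/3 + ... + 1/5
= 137/60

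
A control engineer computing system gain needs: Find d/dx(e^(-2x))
Chain rule: d/dx[e^u]=e^u · u' where u=-2x
u'=-2

Answer: -2·e^(-2x)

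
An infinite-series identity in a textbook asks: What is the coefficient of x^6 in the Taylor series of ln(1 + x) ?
ln(1 + x) = Σ (-1)^(n + 1) x^n/n
Coefficient of x^6 = (-1)^7/6 = -1/6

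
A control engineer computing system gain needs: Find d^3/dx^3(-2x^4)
Apply power rule 3 times:
d^1: -8x^3
d^2: -24x^2
d^3: -48x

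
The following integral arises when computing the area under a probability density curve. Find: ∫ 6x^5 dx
Using power rule: ∫ 6x^5 dx=6/6 x^6 + C=x^6 + C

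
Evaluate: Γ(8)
Γ(n) = (n-1)! for positive integers
Γ(8) = 7! = 5040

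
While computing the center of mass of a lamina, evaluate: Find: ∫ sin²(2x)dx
Using identity sin²(u) = (1 - cos(2u))/2:
∫ (1 - cos(4x))/2 dx = x/2 - sin(4x)/8 + C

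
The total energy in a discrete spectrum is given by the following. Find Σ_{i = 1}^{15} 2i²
= 2·n(n+1)(2n+1)/6 = 2·15·16·31/6 = 2480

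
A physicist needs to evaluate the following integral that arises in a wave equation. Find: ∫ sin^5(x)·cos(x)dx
Let u = sin(x), du = cos(x) dx
∫ u^5 du = u^6/6 + C

Answer: sin^6(x)/6 + C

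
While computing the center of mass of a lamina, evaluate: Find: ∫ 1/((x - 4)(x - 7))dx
Partial fractions: 1/((x-4)(x-7))=A/(x-4) + B/(x-7)
A=-1/3, B=1/3
∫ [-1/3· 1/(x-4) + 1/3· 1/(x-7)] dx
=(1/3)[ln|x-7| - ln|x-4|] + C

Answer: (1/3)·ln|(x-7)/(x-4)| + C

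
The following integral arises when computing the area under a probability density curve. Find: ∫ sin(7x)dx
Using substitution u=7x: ∫ sin(u) du/7=-cos(u)/7 + C

Answer: (-1/7)cos(7x) + C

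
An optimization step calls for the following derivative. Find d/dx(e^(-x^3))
Chain rule: d/dx[e^u] = e^u · u' where u = -x^3
u' = -3x^2

Answer: -3x^2·e^(-x^3)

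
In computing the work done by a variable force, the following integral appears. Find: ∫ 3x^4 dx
Using power rule: ∫ 3x^4 dx = 3/5 x^5+C = (3/5)x^5+C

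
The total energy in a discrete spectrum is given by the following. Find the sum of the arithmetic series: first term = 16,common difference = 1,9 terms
Last term: a_n=16 + (9 - 1)·1=24
Sum=n(a_1 + a_n)/2=9(16 + 24)/2=180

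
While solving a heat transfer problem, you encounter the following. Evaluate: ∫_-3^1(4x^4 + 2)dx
Step 1: Find antiderivative F(x) = (4/5)x^5+2x
Step 2: F(1) - F(-3) = 14/5 - (-1002/5) = 1016/5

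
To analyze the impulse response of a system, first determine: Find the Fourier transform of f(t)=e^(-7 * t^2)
The Fourier transform of a Gaussian e^(-a * t^2) is sqrt(pi/a) * e^(-omega^2/(4a)).
With a = 7: F(omega) = sqrt(pi/7) * e^(-omega^2/28)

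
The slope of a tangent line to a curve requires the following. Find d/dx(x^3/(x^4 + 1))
Quotient rule: (f/g)' = (f'g - fg')/g²
f = x^3, f' = 3x^2
g = x^4+1, g' = 4x^3

Answer: (3x^2·(x^4+1)-4x^6)/(x^4+1)²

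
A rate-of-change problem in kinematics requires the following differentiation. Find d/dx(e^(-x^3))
Chain rule: d/dx[e^u] = e^u · u' where u = -x^3
u' = -3x^2

Answer: -3x^2·e^(-x^3)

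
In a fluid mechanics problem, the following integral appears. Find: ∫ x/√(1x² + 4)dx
Let u=x² + 4, du=2x dx
∫ (1/2)·u^(-1/2) du=√u + C

Answer: √(x² + 4) + C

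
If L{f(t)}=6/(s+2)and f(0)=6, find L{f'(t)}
L{f'(t)}=s·F(s) - f(0)=6s/(s+2)-6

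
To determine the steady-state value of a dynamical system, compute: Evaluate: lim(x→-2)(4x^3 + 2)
Polynomial is continuous, so substitute x = -2:
4·(-2)^3 + 2 = -30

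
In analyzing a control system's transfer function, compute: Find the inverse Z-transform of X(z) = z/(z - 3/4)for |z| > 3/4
Standard pair: z/(z-a) <-> a^n * u[n] for causal signals
With a=3/4: x[n]=(3/4)^n * u[n]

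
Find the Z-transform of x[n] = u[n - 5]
Using the time-shift property: Z{u[n-5]} = z^(-5)*z/(z-1)
= z^(-4)/(z-1)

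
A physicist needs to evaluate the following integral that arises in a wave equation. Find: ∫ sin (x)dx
Using standard integral: ∫ sin(x) dx = -cos(x)+C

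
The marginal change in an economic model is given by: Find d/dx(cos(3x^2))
Chain rule: d/dx[cos(u)] = -sin(u)·u' where u = 3x^2
u' = 6x

Answer: -6x·sin(3x^2)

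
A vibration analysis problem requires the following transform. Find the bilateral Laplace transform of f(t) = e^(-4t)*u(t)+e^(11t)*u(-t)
For e^(-4t) * u(t): L=1/(s + 4), Re(s) > -4
For e^(11t) * u(-t): L=-1/(s-11), Re(s) < 11
Combined: F(s)=1/(s + 4) - 1/(s-11), -4 < Re(s) < 11

Answer: 1/(s + 4) - 1/(s-11), ROC: -4 < Re(s) < 11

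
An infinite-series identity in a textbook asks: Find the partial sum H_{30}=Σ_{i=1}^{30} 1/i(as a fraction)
H_30 = 1+1/2+1/3+...+1/30
= 9304682830147/2329089562800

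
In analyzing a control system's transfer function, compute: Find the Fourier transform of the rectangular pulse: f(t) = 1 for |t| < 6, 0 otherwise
F(omega) = integral from -6 to 6 of e^(-j*omega*t) dt
= 2*sin(6*omega)/omega = 12*sinc(6*omega/pi)

Answer: 2*sin(6*omega)/omega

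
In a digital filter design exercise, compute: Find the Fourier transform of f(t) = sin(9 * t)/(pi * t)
sin(W*t)/(pi*t) = (W/pi)*sinc(W*t/pi) is the impulse response of the ideal low-pass filter with cutoff W (here W = 9).
Its Fourier transform is a rectangular function:
F(omega) = 1 for |omega| < 9, 0 otherwise

Answer: rect(omega/18) [i.e., 1 for |omega| < 9, 0 otherwise]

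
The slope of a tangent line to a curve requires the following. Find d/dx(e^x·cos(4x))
Product rule: (fg)' = f'g + fg'
f = e^x, f' = e^x
g = cos(4x), g' = -4·sin(4x)

Answer: e^x·cos(4x) - 4·e^x·sin(4x)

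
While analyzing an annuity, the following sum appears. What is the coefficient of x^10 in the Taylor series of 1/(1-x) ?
1/(1-x)=Σ x^n for |x|<1
All coefficients are 1

Answer: 1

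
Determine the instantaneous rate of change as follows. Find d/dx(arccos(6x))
d/dx[arccos(u)]=-u'/√(1-u²), u=6x, u'=6

Answer: -6/√(1-36x²)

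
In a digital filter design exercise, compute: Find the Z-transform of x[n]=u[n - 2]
Using the time-shift property: Z{u[n-2]} = z^(-2) * z/(z-1)
= z^(-1)/(z-1)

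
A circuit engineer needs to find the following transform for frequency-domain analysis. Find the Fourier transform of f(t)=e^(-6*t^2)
The Fourier transform of a Gaussian e^(-a * t^2) is sqrt(pi/a) * e^(-omega^2/(4a)).
With a = 6: F(omega) = sqrt(pi/6) * e^(-omega^2/24)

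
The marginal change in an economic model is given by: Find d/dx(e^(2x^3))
Chain rule: d/dx[e^u] = e^u · u' where u = 2x^3
u' = 6x^2

Answer: 6x^2·e^(2x^3)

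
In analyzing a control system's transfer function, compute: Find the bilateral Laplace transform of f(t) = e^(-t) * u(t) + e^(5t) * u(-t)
For e^(-t)*u(t): L = 1/(s + 1), Re(s) > -1
For e^(5t)*u(-t): L = -1/(s-5), Re(s) < 5
Combined: F(s) = 1/(s + 1) - 1/(s-5), -1 < Re(s) < 5

Answer: 1/(s + 1) - 1/(s-5), ROC: -1 < Re(s) < 5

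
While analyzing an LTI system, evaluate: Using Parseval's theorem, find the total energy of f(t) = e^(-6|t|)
Parseval's theorem: E = integral |f(t)|^2 dt = (1/2pi) integral |F(omega)|^2 domega
E = integral_{-inf}^{inf} e^(-12|t|) dt = 2 * integral_0^inf e^(-12t) dt = 2/(2 * 6) = 1/6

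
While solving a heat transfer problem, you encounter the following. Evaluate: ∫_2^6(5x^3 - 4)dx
Step 1: Find antiderivative F(x) = (5/4)x^4-4x
Step 2: F(6) - F(2) = 1596 - (12) = 1584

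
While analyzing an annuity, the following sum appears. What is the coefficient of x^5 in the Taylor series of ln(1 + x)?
ln(1+x)=Σ (-1)^(n+1) x^n/n
Coefficient of x^5=(-1)^6/5=1/5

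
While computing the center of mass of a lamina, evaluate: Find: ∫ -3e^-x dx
Since d/dx[e^-x]=- e^-x, we get 3e^-x+C

Answer: 3e^-x+C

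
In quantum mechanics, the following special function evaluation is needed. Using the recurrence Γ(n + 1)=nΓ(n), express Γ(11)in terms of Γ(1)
Γ(11)=10Γ(10)=10·9Γ(9)=...=10!·Γ(1)=3628800·Γ(1)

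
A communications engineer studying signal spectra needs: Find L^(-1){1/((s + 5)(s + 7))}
Partial fractions: 1/((s + 5)(s + 7)) = A/(s + 5) + B/(s + 7)
Cover-up: A = 1/(s + 7)|_{s = -5} = 1/2; B = 1/(s + 5)|_{s = -7} = -1/2
L^(-1) = (1/2)e^(-5t) - (1/2)e^(-7t)

Answer: (1/2)(e^(-5t) - e^(-7t))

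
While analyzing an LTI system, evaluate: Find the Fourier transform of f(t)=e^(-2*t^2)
The Fourier transform of a Gaussian e^(-a * t^2) is sqrt(pi/a) * e^(-omega^2/(4a)).
With a = 2: F(omega) = sqrt(pi/2) * e^(-omega^2/8)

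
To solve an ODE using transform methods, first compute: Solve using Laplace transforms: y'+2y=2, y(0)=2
Take L of both sides: sY(s) - 2 + 2Y(s)=2/s
Y(s)(s + 2)=2/s + 2
Y(s)=2/(s(s + 2)) + 2/(s + 2)
Partial fractions: 2/(s(s + 2))=1/s - 1/(s + 2)
So Y(s)=1/s + 1/(s + 2)
Inverse transform (L^(-1){1/s}=1, L^(-1){1/(s + 2)}=e^(-2t)):

Answer: y(t)=1 + e^(-2t)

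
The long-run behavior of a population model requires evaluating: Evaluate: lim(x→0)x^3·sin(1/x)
Squeeze theorem: -|x^3| ≤ x^3·sin(1/x) ≤ |x^3|
Since x^3 → 0 as x → 0, by squeeze theorem the limit is 0

Answer: 0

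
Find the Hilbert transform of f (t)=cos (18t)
The Hilbert transform shifts each frequency component by -pi/2.
H{cos(wt)}=sin(wt)
With w=18: H{cos(18t)}=sin(18t)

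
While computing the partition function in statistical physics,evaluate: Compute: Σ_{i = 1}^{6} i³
Using formula: Σ i^3 = [n(n+1)/2]² = [6·7/2]² = 441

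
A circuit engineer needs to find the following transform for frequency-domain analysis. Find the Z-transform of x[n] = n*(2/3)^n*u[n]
Using the property Z{n*a^n*u[n]}=az/(z-a)^2
With a=2/3: X(z)=(2/3)z/(z - 2/3)^2, |z| > 2/3

Answer: (2/3)z/(z - 2/3)^2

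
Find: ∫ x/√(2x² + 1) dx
Let u = 2x² + 1, du = 4x dx
∫ (1/4)·u^(-1/2) du = √u/2 + C

Answer: √(2x² + 1)/2 + C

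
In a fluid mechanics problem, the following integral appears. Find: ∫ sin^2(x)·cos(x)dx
Let u=sin(x), du=cos(x) dx
∫ u^2 du=u^3/3 + C

Answer: sin^3(x)/3 + C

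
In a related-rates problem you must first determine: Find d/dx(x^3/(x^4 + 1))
Quotient rule: (f/g)'=(f'g - fg')/g²
f=x^3, f'=3x^2
g=x^4+1, g'=4x^3

Answer: (3x^2·(x^4+1)-4x^6)/(x^4+1)²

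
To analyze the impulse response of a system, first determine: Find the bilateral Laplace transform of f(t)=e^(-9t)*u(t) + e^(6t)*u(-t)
For e^(-9t) * u(t): L = 1/(s + 9), Re(s) > -9
For e^(6t) * u(-t): L = -1/(s-6), Re(s) < 6
Combined: F(s) = 1/(s + 9) - 1/(s-6), -9 < Re(s) < 6

Answer: 1/(s + 9) - 1/(s-6), ROC: -9 < Re(s) < 6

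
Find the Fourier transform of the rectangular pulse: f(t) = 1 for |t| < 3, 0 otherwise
F(omega)=integral from -3 to 3 of e^(-j * omega * t) dt
=2 * sin(3 * omega)/omega=6 * sinc(3 * omega/pi)

Answer: 2 * sin(3 * omega)/omega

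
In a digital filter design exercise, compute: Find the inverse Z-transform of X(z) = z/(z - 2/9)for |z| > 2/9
Standard pair: z/(z-a) <-> a^n * u[n] for causal signals
With a = 2/9: x[n] = (2/9)^n * u[n]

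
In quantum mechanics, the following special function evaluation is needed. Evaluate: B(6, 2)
B(x,y) = Γ(x)Γ(y)/Γ(x + y) = (x-1)!(y-1)!/(x + y-1)!
B(6,2) = 5!·1!/7! = 1/42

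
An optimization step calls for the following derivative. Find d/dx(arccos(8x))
d/dx[arccos(u)]=-u'/√(1-u²), u=8x, u'=8

Answer: -8/√(1 - 64x²)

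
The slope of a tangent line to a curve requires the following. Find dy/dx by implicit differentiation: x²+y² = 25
Differentiate both sides: 2x+2y·(dy/dx)=0
Solve: dy/dx=-2x/(2y)=-x/y

Answer: dy/dx=-x/y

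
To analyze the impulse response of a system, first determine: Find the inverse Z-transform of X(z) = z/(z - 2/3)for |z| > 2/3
Standard pair: z/(z-a) <-> a^n * u[n] for causal signals
With a=2/3: x[n]=(2/3)^n * u[n]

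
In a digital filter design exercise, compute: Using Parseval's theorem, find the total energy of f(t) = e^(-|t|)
Parseval's theorem: E = integral |f(t)|^2 dt = (1/2pi) integral |F(omega)|^2 domega
E = integral_{-inf}^{inf} e^(-2|t|) dt = 2*integral_0^inf e^(-2t) dt = 2/(2*1) = 1/1

Answer: 1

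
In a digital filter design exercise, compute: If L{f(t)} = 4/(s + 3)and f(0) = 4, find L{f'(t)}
L{f'(t)} = s·F(s) - f(0) = 4s/(s + 3) - 4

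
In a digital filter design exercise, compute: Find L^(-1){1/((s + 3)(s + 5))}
Partial fractions: 1/((s + 3)(s + 5)) = A/(s + 3) + B/(s + 5)
Cover-up: A = 1/(s + 5)|_{s = -3} = 1/2; B = 1/(s + 3)|_{s = -5} = -1/2
L^(-1) = (1/2)e^(-3t) - (1/2)e^(-5t)

Answer: (1/2)(e^(-3t) - e^(-5t))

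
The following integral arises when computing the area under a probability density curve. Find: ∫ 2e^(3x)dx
Since d/dx[e^(3x)]=3e^(3x), we get 2/3 e^(3x) + C

Answer: (2/3)e^(3x) + C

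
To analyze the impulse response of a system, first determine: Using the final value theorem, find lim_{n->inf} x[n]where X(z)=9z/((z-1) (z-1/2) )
Final value theorem: lim x[n] = lim_{z->1} (z-1) * X(z)
(z-1) * X(z) = 9z/(z-1/2)
As z->1: 9/(1-1/2) = 9/(1/2) = 18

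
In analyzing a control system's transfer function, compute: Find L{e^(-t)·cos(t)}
First shifting: L{e^(at)f(t)}=F(s-a)
L{cos(t)}=s/(s²+1)
Shift: (s+1)/((s+1)²+1)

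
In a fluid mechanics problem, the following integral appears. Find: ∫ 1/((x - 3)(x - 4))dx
Partial fractions: 1/((x-3)(x-4))=A/(x-3) + B/(x-4)
A=-1, B=1
∫ [-1· 1/(x-3) + 1· 1/(x-4)] dx
=(1)[ln|x-4| - ln|x-3|] + C

Answer: ln|(x-4)/(x-3)| + C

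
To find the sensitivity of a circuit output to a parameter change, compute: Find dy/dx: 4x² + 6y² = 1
Differentiate: 8x+12y·(dy/dx) = 0
dy/dx = -8x/(12y) = -(2/3)·(x/y)

Answer: dy/dx = -(2/3)·(x/y)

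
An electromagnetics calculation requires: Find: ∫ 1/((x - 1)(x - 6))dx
Partial fractions: 1/((x-1)(x-6))=A/(x-1)+B/(x-6)
A=-1/5, B=1/5
∫ [-1/5· 1/(x-1)+1/5· 1/(x-6)] dx
=(1/5)[ln|x-6| - ln|x-1|]+C

Answer: (1/5)·ln|(x-6)/(x-1)|+C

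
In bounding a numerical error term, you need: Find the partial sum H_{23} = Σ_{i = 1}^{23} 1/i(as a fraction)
H_23=1+1/2+1/3+...+1/23
=444316699/118982864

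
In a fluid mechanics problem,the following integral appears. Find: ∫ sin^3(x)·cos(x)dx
Let u=sin(x), du=cos(x) dx
∫ u^3 du=u^4/4+C

Answer: sin^4(x)/4+C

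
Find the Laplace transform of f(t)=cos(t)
L{cos(wt)} = s/(s²+w²)
L{cos(t)} = s/(s²+1)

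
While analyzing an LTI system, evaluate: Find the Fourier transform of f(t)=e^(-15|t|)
Using the standard pair: F{e^(-a|t|)}=2a/(a^2+omega^2)
With a=15: F(omega)=30/(225+omega^2)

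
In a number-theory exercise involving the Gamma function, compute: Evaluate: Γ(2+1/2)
Γ(n+1/2) = (2n)!√π/(4^n·n!)
= 24√π/(16·2) = (3/4)·√π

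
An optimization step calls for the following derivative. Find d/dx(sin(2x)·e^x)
Product rule: (fg)' = f'g+fg'
f = sin(2x), f' = 2·cos(2x)
g = e^x, g' = e^x

Answer: 2·cos(2x)·e^x+sin(2x)·e^x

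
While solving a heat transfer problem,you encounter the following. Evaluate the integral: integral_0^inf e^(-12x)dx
integral_0^inf e^(-12x) dx = [-1/12 * e^(-12x)]_0^inf
= 0 - (-1/12) = 1/12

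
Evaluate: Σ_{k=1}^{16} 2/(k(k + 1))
Partial fractions: 2/(k(k + 1))=2/k - 2/(k + 1)
Telescoping sum: 2(1 - 1/17)=2·16/17

Answer: 32/17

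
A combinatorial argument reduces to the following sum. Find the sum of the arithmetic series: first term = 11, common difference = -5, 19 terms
Last term: a_n=11+(19-1)·-5=-79
Sum=n(a_1+a_n)/2=19(11+(-79))/2=-646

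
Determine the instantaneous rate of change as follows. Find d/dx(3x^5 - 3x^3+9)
Power rule: d/dx(ax^n)=n·a·x^(n-1)
Term by term: 15·x^4 - 9·x^2

Answer: 15x^4 - 9x^2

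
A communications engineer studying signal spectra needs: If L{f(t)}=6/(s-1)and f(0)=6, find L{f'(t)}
L{f'(t)}=s·F(s) - f(0)=6s/(s-1)-6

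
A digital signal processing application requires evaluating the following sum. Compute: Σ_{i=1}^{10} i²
Using formula: Σ i^2=n(n + 1)(2n + 1)/6=10·11·21/6=385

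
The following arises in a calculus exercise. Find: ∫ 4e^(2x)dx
Since d/dx[e^(2x)]=2e^(2x), we get 2 e^(2x)+C

Answer: 2e^(2x)+C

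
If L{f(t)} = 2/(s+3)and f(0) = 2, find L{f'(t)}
L{f'(t)}=s·F(s) - f(0)=2s/(s+3)-2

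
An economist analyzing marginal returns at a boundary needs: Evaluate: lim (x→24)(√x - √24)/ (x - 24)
Multiply by conjugate (√x+√24)/(√x+√24):
= (x - 24)/((x - 24)(√x+√24)) = 1/(√x+√24)
As x → 24: 1/(2√24)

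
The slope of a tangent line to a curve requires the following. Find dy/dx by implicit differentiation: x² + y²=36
Differentiate both sides: 2x + 2y·(dy/dx)=0
Solve: dy/dx=-2x/(2y)=-x/y

Answer: dy/dx=-x/y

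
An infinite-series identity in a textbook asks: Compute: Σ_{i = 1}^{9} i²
Using formula: Σ i^2 = n(n+1)(2n+1)/6 = 9·10·19/6 = 285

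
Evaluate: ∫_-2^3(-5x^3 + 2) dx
Step 1: Find antiderivative F(x)=(-5/4)x^4 + 2x
Step 2: F(3) - F(-2)=-381/4 - (-24)=-285/4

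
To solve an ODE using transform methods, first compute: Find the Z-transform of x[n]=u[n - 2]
Using the time-shift property: Z{u[n-2]}=z^(-2) * z/(z-1)
=z^(-1)/(z-1)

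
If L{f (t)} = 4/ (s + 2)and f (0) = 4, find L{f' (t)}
L{f'(t)} = s·F(s) - f(0) = 4s/(s+2)-4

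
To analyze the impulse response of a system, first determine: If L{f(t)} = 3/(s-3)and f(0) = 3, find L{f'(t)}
L{f'(t)} = s·F(s) - f(0) = 3s/(s-3)-3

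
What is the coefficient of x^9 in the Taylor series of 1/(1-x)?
1/(1-x) = Σ x^n for |x|<1
All coefficients are 1

Answer: 1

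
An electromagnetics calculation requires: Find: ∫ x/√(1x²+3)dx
Let u=x²+3, du=2x dx
∫ (1/2)·u^(-1/2) du=√u+C

Answer: √(x²+3)+C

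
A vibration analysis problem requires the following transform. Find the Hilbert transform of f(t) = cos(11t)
The Hilbert transform shifts each frequency component by -pi/2.
H{cos(wt)} = sin(wt)
With w = 11: H{cos(11t)} = sin(11t)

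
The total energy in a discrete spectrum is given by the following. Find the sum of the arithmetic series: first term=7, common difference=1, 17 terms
Last term: a_n = 7+(17-1)·1 = 23
Sum = n(a_1+a_n)/2 = 17(7+23)/2 = 255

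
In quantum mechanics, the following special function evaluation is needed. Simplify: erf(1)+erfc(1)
By definition erfc(x) = 1 - erf(x)
erf(1)+erfc(1) = erf(1)+1 - erf(1) = 1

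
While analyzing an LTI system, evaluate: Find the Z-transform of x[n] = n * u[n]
Standard pair: Z{n*u[n]}=z/(z-1)^2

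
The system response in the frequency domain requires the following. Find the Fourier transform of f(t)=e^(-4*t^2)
The Fourier transform of a Gaussian e^(-a*t^2) is sqrt(pi/a)*e^(-omega^2/(4a)).
With a=4: F(omega)=sqrt(pi)/2*e^(-omega^2/16)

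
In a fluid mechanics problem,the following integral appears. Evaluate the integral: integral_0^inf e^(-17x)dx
integral_0^inf e^(-17x) dx = [-1/17*e^(-17x)]_0^inf
= 0 - (-1/17) = 1/17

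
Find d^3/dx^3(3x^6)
Apply power rule 3 times:
d^1: 18x^5
d^2: 90x^4
d^3: 360x^3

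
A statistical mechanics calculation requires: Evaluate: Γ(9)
Γ(n)=(n-1)! for positive integers
Γ(9)=8!=40320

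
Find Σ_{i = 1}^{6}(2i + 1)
= 2·Σ i + 1·6 = 2·21 + 6 = 48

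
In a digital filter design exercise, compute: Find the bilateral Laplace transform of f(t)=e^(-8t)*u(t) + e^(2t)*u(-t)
For e^(-8t)*u(t): L=1/(s+8), Re(s) > -8
For e^(2t)*u(-t): L=-1/(s-2), Re(s) < 2
Combined: F(s)=1/(s+8)-1/(s-2), -8 < Re(s) < 2

Answer: 1/(s+8)-1/(s-2), ROC: -8 < Re(s) < 2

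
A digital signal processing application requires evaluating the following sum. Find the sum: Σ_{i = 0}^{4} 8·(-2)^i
Geometric series: S=a(1 - r^n)/(1 - r)
a=8, r=-2, n=5
S=8(1+32)/3=88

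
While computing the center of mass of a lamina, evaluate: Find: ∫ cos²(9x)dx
Using identity cos²(u) = (1+cos(2u))/2:
∫ (1+cos(18x))/2 dx = x/2+sin(18x)/36+C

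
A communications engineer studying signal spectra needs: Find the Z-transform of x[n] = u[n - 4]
Using the time-shift property: Z{u[n-4]}=z^(-4) * z/(z-1)
=z^(-3)/(z-1)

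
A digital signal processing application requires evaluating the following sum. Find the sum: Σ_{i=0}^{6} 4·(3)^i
Geometric series: S=a(1 - r^n)/(1 - r)
a=4, r=3, n=7
S=4(1 - 2187)/-2=4372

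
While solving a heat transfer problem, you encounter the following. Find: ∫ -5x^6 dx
Using power rule: ∫ -5x^6 dx = -5/7 x^7 + C = (-5/7)x^7 + C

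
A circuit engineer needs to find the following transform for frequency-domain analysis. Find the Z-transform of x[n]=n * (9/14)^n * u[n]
Using the property Z{n * a^n * u[n]} = az/(z-a)^2
With a = 9/14: X(z) = (9/14)z/(z - 9/14)^2, |z| > 9/14

Answer: (9/14)z/(z - 9/14)^2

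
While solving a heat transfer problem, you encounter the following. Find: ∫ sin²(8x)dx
Using identity sin²(u) = (1 - cos(2u))/2:
∫ (1 - cos(16x))/2 dx = x/2 - sin(16x)/32 + C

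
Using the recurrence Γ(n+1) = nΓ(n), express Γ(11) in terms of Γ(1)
Γ(11)=10Γ(10)=10·9Γ(9)=...=10!·Γ(1)=3628800·Γ(1)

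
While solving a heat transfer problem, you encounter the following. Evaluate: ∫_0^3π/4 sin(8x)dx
Antiderivative: -cos(8x)/8
Evaluate at bounds: [-cos(8·3π/4)/8] - [-cos(8·0)/8]
= (-(1)+(1))/8 = 0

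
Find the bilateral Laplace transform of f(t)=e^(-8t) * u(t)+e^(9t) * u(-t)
For e^(-8t) * u(t): L = 1/(s+8), Re(s) > -8
For e^(9t) * u(-t): L = -1/(s-9), Re(s) < 9
Combined: F(s) = 1/(s+8)-1/(s-9), -8 < Re(s) < 9

Answer: 1/(s+8)-1/(s-9), ROC: -8 < Re(s) < 9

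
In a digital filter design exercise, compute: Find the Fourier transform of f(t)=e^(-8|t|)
Using the standard pair: F{e^(-a|t|)}=2a/(a^2+omega^2)
With a=8: F(omega)=16/(64+omega^2)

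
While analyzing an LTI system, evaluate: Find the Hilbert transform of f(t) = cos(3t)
The Hilbert transform shifts each frequency component by -pi/2.
H{cos(wt)} = sin(wt)
With w = 3: H{cos(3t)} = sin(3t)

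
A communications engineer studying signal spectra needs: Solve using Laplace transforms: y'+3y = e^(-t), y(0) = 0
Take L: sY - 0 + 3Y = 1/(s + 1)
Y(s + 3) = 1/(s + 1) + 0
Y = 1/((s + 1)(s + 3)) + 0/(s + 3)
Partial fractions: 1/((s + 1)(s + 3)) = (1/2)/(s + 1) - (1/2)/(s + 3)
So Y = (1/2)/(s + 1) - (1/2)/(s + 3)
Inverse Laplace transform (L^(-1){1/(s + 1)} = e^(-t), L^(-1){1/(s + 3)} = e^(-3t)):

Answer: y(t) = (1/2)·e^(-t) - (1/2)·e^(-3t)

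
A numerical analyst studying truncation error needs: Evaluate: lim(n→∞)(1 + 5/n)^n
This is the definition of e^5: lim(1+5/n)^n=e^5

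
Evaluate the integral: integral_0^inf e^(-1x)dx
integral_0^inf e^(-1x) dx = [-1/1 * e^(-1x)]_0^inf
= 0 - (-1/1) = 1/1

Answer: 1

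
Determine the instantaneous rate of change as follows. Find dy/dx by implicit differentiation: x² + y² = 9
Differentiate both sides: 2x + 2y·(dy/dx) = 0
Solve: dy/dx = -2x/(2y) = -x/y

Answer: dy/dx = -x/y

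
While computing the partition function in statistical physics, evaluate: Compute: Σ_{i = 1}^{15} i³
Using formula: Σ i^3=[n(n+1)/2]²=[15·16/2]²=14400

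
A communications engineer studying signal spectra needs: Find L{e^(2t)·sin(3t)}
First shifting: L{e^(at)f(t)} = F(s-a)
L{sin(3t)} = 3/(s²+9)
Shift: 3/((s-2)²+9)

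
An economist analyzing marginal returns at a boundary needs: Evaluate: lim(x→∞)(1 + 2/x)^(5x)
Rewrite as [(1+2/x)^x]^5.
lim(1+2/x)^x = e^2, so limit = (e^2)^5 = e^10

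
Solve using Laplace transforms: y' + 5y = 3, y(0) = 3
Take L of both sides: sY(s)-3+5Y(s)=3/s
Y(s)(s+5)=3/s+3
Y(s)=3/(s(s+5))+3/(s+5)
Partial fractions: 3/(s(s+5))=(3/5)/s - (3/5)/(s+5)
So Y(s)=(3/5)/s+(12/5)/(s+5)
Inverse transform (L^(-1){1/s}=1, L^(-1){1/(s+5)}=e^(-5t)):

Answer: y(t)=3/5+(12/5)·e^(-5t)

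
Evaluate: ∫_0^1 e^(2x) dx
Antiderivative: (1/2)e^(2x)
Evaluate: (1/2)(e^2 - 1)

Answer: (e^2 - 1)/2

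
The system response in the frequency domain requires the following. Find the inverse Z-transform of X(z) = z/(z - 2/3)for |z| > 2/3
Standard pair: z/(z-a) <-> a^n * u[n] for causal signals
With a=2/3: x[n]=(2/3)^n * u[n]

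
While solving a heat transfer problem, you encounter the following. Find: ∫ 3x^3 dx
Using power rule: ∫ 3x^3 dx=3/4 x^4+C=(3/4)x^4+C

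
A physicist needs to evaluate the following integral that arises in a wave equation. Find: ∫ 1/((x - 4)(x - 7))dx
Partial fractions: 1/((x-4)(x-7)) = A/(x-4) + B/(x-7)
A = -1/3, B = 1/3
∫ [-1/3· 1/(x-4) + 1/3· 1/(x-7)] dx
= (1/3)[ln|x-7| - ln|x-4|] + C

Answer: (1/3)·ln|(x-7)/(x-4)| + C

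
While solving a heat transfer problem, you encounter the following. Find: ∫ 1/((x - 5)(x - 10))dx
Partial fractions: 1/((x-5)(x-10))=A/(x-5) + B/(x-10)
A=-1/5, B=1/5
∫ [-1/5· 1/(x-5) + 1/5· 1/(x-10)] dx
=(1/5)[ln|x-10| - ln|x-5|] + C

Answer: (1/5)·ln|(x-10)/(x-5)| + C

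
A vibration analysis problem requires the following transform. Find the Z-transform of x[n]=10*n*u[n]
Z{n * u[n]}=z/(z-1)^2
By linearity: Z{10 * n * u[n]}=10z/(z-1)^2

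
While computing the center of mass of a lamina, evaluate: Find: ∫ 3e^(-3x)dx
Since d/dx[e^(-3x)]=-3e^(-3x), we get -1 e^(-3x)+C

Answer: -e^(-3x)+C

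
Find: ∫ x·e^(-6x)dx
Integration by parts: u=x, dv=e^(-6x) dx
du=dx, v=e^(-6x)/(-6)
=x·e^(-6x)/(-6) - ∫ e^(-6x)/(-6) dx
=x·e^(-6x)/(-6) - e^(-6x)/36+C

Answer: e^(-6x)(x/(-6)-1/36)+C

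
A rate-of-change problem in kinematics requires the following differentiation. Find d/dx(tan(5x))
Chain rule: d/dx[tan(u)] = sec²(u)·u' where u = 5x
u' = 5

Answer: 5·sec²(5x)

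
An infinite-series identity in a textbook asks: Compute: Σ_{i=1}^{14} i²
Using formula: Σ i^2 = n(n+1)(2n+1)/6 = 14·15·29/6 = 1015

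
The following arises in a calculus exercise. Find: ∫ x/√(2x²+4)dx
Let u = 2x²+4, du = 4x dx
∫ (1/4)·u^(-1/2) du = √u/2+C

Answer: √(2x²+4)/2+C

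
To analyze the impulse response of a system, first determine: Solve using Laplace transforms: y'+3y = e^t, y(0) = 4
Take L: sY - 4 + 3Y=1/(s-1)
Y(s + 3)=1/(s-1) + 4
Y=1/((s-1)(s + 3)) + 4/(s + 3)
Partial fractions: 1/((s-1)(s + 3))=(1/4)/(s-1) - (1/4)/(s + 3)
So Y=(1/4)/(s-1) + (15/4)/(s + 3)
Inverse Laplace transform (L^(-1){1/(s-1)}=e^t, L^(-1){1/(s + 3)}=e^(-3t)):

Answer: y(t)=(1/4)·e^t + (15/4)·e^(-3t)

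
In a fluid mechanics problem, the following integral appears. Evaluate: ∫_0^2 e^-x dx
Antiderivative: -e^-x
Evaluate: -(e^-2 - 1)

Answer: (e^-2 - 1)/(-1)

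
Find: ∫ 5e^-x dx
Since d/dx[e^-x]=- e^-x, we get -5e^-x + C

Answer: -5e^-x + C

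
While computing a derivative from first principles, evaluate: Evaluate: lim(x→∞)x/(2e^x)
Apply L'Hôpital 1 times (∞/∞ each time):
Eventually get 1!/(2e^x) → 0

Answer: 0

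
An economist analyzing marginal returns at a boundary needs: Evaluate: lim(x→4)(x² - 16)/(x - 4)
Factor: (x² - 16) = (x-4)(x+4)
Cancel (x-4): lim(x→4) (x+4) = 8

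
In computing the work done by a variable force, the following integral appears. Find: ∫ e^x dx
Since d/dx[e^x]=+e^x, we get 1e^x+C

Answer: e^x+C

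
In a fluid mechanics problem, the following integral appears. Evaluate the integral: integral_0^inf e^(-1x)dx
integral_0^inf e^(-1x) dx = [-1/1 * e^(-1x)]_0^inf
= 0 - (-1/1) = 1/1

Answer: 1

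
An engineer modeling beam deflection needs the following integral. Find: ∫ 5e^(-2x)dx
Since d/dx[e^(-2x)] = -2e^(-2x), we get -5/2 e^(-2x) + C

Answer: (-5/2)e^(-2x) + C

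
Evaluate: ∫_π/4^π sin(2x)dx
Antiderivative: -cos(2x)/2
Evaluate at bounds: [-cos(2·π)/2] - [-cos(2·π/4)/2]
=(-(1)+(0))/2=-1/2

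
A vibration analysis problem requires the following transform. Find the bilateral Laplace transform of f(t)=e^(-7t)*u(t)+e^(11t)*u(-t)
For e^(-7t) * u(t): L = 1/(s + 7), Re(s) > -7
For e^(11t) * u(-t): L = -1/(s-11), Re(s) < 11
Combined: F(s) = 1/(s + 7) - 1/(s-11), -7 < Re(s) < 11

Answer: 1/(s + 7) - 1/(s-11), ROC: -7 < Re(s) < 11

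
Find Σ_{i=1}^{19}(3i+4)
=3·Σ i + 4·19=3·190 + 76=646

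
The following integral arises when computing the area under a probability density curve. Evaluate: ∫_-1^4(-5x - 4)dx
Step 1: Find antiderivative F(x)=(-5/2)x^2-4x
Step 2: F(4) - F(-1)=-56 - (3/2)=-115/2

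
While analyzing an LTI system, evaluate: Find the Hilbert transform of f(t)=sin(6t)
The Hilbert transform shifts each frequency component by -pi/2.
H{sin(wt)}=-cos(wt)
With w=6: H{sin(6t)}=-cos(6t)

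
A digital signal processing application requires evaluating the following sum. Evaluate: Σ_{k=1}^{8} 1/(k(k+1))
Partial fractions: 1/(k(k+1))=1/k - 1/(k+1)
Telescoping sum: 1(1-1/9)=1·8/9

Answer: 8/9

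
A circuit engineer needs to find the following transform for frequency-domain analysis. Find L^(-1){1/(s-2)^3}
L^(-1){1/(s-a)^n}=t^(n-1)·e^(at)/(n-1)!
Here a=2, n=3: t^2·e^(2t)/2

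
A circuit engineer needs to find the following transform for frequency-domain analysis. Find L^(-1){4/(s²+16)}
L^(-1){w/(s² + w²)} = sin(wt)
Here w = 4

Answer: sin(4t)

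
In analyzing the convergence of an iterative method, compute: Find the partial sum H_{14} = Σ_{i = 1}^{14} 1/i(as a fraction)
H_14 = 1+1/2+1/3+...+1/14
= 1171733/360360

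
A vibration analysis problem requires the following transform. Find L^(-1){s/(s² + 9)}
L^(-1){s/(s²+w²)}=cos(wt)
Here w=3

Answer: cos(3t)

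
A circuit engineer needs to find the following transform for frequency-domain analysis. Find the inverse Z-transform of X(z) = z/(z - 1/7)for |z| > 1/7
Standard pair: z/(z-a) <-> a^n * u[n] for causal signals
With a=1/7: x[n]=(1/7)^n * u[n]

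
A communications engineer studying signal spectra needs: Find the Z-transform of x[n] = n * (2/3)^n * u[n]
Using the property Z{n*a^n*u[n]} = az/(z-a)^2
With a = 2/3: X(z) = (2/3)z/(z - 2/3)^2, |z| > 2/3

Answer: (2/3)z/(z - 2/3)^2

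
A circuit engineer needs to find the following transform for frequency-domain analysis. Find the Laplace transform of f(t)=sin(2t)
L{sin(wt)} = w/(s² + w²)
L{sin(2t)} = 2/(s² + 4)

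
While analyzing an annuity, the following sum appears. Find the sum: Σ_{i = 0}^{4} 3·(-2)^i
Geometric series: S=a(1 - r^n)/(1 - r)
a=3, r=-2, n=5
S=3(1 + 32)/3=33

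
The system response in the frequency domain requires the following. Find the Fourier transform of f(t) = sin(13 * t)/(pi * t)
sin(W * t)/(pi * t)=(W/pi) * sinc(W * t/pi) is the impulse response of the ideal low-pass filter with cutoff W (here W=13).
Its Fourier transform is a rectangular function:
F(omega)=1 for |omega| < 13, 0 otherwise

Answer: rect(omega/26) [i.e., 1 for |omega| < 13, 0 otherwise]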